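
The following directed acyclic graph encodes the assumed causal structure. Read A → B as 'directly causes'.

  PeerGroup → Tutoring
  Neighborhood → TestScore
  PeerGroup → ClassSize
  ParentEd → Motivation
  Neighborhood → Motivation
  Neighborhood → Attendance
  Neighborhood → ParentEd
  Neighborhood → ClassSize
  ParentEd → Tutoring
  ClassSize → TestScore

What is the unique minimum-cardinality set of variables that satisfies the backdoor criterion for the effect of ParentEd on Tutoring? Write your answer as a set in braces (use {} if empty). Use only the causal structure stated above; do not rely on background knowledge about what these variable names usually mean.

Variables eligible for adjustment (non-descendants of ParentEd, excluding ParentEd and Tutoring): {Attendance, ClassSize, Neighborhood, PeerGroup, TestScore}.
Backdoor paths from ParentEd to Tutoring:
  P1: ParentEd <- Neighborhood -> ClassSize <- PeerGroup -> Tutoring
  P2: ParentEd <- Neighborhood -> TestScore <- ClassSize <- PeerGroup -> Tutoring
Each backdoor path contains an unconditioned collider, so every path is already blocked with the empty conditioning set:
  P1: blocked at collider ClassSize (neither it nor any descendant is in the conditioning set).
  P2: blocked at collider TestScore (neither it nor any descendant is in the conditioning set).
The empty set is therefore the unique smallest valid set.

{}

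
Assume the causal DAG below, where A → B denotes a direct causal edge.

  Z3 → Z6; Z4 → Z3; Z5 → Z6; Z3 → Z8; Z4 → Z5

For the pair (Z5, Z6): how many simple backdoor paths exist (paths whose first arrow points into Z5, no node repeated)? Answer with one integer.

1

A backdoor path from Z5 to Z6 is any simple undirected path whose first edge points into Z5 (i.e. leaves Z5 via a parent).
Parents of Z5: {Z4}.
Enumerating:
  P1: Z5 <- Z4 -> Z3 -> Z6
That exhausts the simple backdoor paths. Count: 1.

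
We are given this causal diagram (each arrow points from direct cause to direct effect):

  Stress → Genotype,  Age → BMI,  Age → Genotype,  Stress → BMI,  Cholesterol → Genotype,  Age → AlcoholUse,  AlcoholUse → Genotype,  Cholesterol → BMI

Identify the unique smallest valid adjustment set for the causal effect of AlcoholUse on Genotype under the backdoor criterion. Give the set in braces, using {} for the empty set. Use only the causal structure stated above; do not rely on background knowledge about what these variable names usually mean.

Variables eligible for adjustment (non-descendants of AlcoholUse, excluding AlcoholUse and Genotype): {Age, BMI, Cholesterol, Stress}.
Backdoor paths from AlcoholUse to Genotype:
  P1: AlcoholUse <- Age -> BMI <- Stress -> Genotype
  P2: AlcoholUse <- Age -> BMI <- Cholesterol -> Genotype
  P3: AlcoholUse <- Age -> Genotype
The empty set is not sufficient: P3 (AlcoholUse <- Age -> Genotype) has no collider blocking it and no conditioned non-collider, so it is open.
Try {Age}:
  P1: blocked at fork node Age ∈ conditioning set.
  P2: blocked at fork node Age ∈ conditioning set.
  P3: blocked at fork node Age ∈ conditioning set.
{Age} contains no descendant of AlcoholUse and blocks every backdoor path.
No other singleton works — e.g. {Stress} leaves P3 open — so {Age} is the unique smallest valid adjustment set.

{Age}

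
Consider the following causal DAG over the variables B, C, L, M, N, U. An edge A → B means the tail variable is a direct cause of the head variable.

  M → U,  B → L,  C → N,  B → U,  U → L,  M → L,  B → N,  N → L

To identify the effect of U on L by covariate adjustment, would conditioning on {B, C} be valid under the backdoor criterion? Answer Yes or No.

No

Backdoor paths from U to L (paths whose first edge points into U):
  P1: U <- B -> N -> L
  P2: U <- B -> L
  P3: U <- M -> L
Condition 1 (no descendant of U in the set): holds — descendants of U are {L}; none are in {B, C}.
Condition 2 (every backdoor path blocked by {B, C}):
  P1: blocked at fork node B ∈ conditioning set.
  P2: blocked at fork node B ∈ conditioning set.
  P3: open — no interior node is in the conditioning set.
{B, C} does not satisfy the backdoor criterion.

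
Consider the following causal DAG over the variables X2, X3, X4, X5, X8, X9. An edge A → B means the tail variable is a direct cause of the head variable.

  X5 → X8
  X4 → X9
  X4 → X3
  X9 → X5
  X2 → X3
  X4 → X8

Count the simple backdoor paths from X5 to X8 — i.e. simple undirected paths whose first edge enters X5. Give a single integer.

1

A backdoor path from X5 to X8 is any simple undirected path whose first edge points into X5 (i.e. leaves X5 via a parent).
Parents of X5: {X9}.
Enumerating:
  P1: X5 <- X9 <- X4 -> X8
That exhausts the simple backdoor paths. Count: 1.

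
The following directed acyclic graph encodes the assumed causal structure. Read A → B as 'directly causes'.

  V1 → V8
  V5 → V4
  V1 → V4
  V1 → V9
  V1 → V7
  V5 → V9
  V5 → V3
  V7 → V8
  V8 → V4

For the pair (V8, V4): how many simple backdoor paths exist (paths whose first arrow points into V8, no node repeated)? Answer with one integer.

4

A backdoor path from V8 to V4 is any simple undirected path whose first edge points into V8 (i.e. leaves V8 via a parent).
Parents of V8: {V1, V7}.
Enumerating:
  P1: V8 <- V1 -> V4
  P2: V8 <- V1 -> V9 <- V5 -> V4
  P3: V8 <- V7 <- V1 -> V4
  P4: V8 <- V7 <- V1 -> V9 <- V5 -> V4
That exhausts the simple backdoor paths. Count: 4.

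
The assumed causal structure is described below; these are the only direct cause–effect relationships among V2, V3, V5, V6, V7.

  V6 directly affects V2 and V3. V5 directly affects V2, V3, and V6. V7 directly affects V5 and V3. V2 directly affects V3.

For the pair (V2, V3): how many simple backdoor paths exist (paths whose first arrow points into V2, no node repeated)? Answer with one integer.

A backdoor path from V2 to V3 is any simple undirected path whose first edge points into V2 (i.e. leaves V2 via a parent).
Parents of V2: {V5, V6}.
Enumerating:
  P1: V2 <- V5 <- V7 -> V3
  P2: V2 <- V5 -> V6 -> V3
  P3: V2 <- V5 -> V3
  P4: V2 <- V6 <- V5 <- V7 -> V3
  P5: V2 <- V6 <- V5 -> V3
  P6: V2 <- V6 -> V3
That exhausts the simple backdoor paths. Count: 6.

6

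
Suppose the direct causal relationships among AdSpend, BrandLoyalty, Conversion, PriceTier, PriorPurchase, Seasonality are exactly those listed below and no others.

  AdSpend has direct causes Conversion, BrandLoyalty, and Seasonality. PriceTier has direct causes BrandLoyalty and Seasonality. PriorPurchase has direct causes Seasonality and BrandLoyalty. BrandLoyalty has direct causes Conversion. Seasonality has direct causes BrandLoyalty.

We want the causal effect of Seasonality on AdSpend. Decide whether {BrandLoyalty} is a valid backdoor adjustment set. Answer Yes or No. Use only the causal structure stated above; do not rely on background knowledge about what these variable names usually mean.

Yes

Backdoor paths from Seasonality to AdSpend (paths whose first edge points into Seasonality):
  P1: Seasonality <- BrandLoyalty <- Conversion -> AdSpend
  P2: Seasonality <- BrandLoyalty -> AdSpend
Condition 1 (no descendant of Seasonality in the set): holds — descendants of Seasonality are {AdSpend, PriceTier, PriorPurchase}; none are in {BrandLoyalty}.
Condition 2 (every backdoor path blocked by {BrandLoyalty}):
  P1: blocked at chain node BrandLoyalty ∈ conditioning set.
  P2: blocked at fork node BrandLoyalty ∈ conditioning set.
{BrandLoyalty} satisfies the backdoor criterion.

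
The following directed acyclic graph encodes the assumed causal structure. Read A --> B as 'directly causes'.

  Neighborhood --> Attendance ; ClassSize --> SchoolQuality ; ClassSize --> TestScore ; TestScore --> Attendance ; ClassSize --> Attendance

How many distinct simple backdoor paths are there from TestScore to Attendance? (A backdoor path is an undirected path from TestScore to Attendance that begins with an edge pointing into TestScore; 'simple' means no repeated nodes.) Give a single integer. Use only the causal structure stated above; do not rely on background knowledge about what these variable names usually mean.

1

A backdoor path from TestScore to Attendance is any simple undirected path whose first edge points into TestScore (i.e. leaves TestScore via a parent).
Parents of TestScore: {ClassSize}.
Enumerating:
  P1: TestScore <- ClassSize -> Attendance
That exhausts the simple backdoor paths. Count: 1.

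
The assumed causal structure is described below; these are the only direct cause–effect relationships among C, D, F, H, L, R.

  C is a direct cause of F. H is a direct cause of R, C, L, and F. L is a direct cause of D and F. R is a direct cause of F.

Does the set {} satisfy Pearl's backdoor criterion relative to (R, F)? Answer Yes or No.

Backdoor paths from R to F (paths whose first edge points into R):
  P1: R <- H -> L -> F
  P2: R <- H -> C -> F
  P3: R <- H -> F
Condition 1 (no descendant of R in the set): holds — descendants of R are {F}; none are in {}.
Condition 2 (every backdoor path blocked by {}):
  P1: open — no interior node is in the conditioning set.
  P2: open — no interior node is in the conditioning set.
  P3: open — no interior node is in the conditioning set.
{} does not satisfy the backdoor criterion.

No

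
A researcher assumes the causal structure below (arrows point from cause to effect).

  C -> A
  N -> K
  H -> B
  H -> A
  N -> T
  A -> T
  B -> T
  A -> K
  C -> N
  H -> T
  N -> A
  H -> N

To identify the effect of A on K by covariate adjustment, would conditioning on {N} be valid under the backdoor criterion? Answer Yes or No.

Backdoor paths from A to K (paths whose first edge points into A):
  P1: A <- C -> N -> K
  P2: A <- H -> B -> T <- N -> K
  P3: A <- H -> N -> K
  P4: A <- H -> T <- N -> K
  P5: A <- N -> K
Condition 1 (no descendant of A in the set): holds — descendants of A are {K, T}; none are in {N}.
Condition 2 (every backdoor path blocked by {N}):
  P1: blocked at chain node N ∈ conditioning set.
  P2: blocked at collider T (neither it nor any descendant is in the conditioning set).
  P3: blocked at chain node N ∈ conditioning set.
  P4: blocked at collider T (neither it nor any descendant is in the conditioning set).
  P5: blocked at fork node N ∈ conditioning set.
{N} satisfies the backdoor criterion.

Yes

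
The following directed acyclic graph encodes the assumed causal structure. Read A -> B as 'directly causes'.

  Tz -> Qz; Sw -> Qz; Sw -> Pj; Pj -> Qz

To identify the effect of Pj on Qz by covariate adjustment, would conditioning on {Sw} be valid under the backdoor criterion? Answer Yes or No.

Yes

Backdoor paths from Pj to Qz (paths whose first edge points into Pj):
  P1: Pj <- Sw -> Qz
Condition 1 (no descendant of Pj in the set): holds — descendants of Pj are {Qz}; none are in {Sw}.
Condition 2 (every backdoor path blocked by {Sw}):
  P1: blocked at fork node Sw ∈ conditioning set.
{Sw} satisfies the backdoor criterion.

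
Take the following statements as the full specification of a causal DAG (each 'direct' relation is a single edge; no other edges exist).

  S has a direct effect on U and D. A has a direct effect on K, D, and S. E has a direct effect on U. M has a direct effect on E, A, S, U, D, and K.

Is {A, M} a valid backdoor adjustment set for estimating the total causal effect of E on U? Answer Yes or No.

Backdoor paths from E to U (paths whose first edge points into E):
  P1: E <- M -> A -> S -> U
  P2: E <- M -> A -> D <- S -> U
  P3: E <- M -> K <- A -> S -> U
  P4: E <- M -> K <- A -> D <- S -> U
  P5: E <- M -> S -> U
  P6: E <- M -> D <- A -> S -> U
  P7: E <- M -> D <- S -> U
  P8: E <- M -> U
Condition 1 (no descendant of E in the set): holds — descendants of E are {U}; none are in {A, M}.
Condition 2 (every backdoor path blocked by {A, M}):
  P1: blocked at fork node M ∈ conditioning set.
  P2: blocked at fork node M ∈ conditioning set.
  P3: blocked at fork node M ∈ conditioning set.
  P4: blocked at fork node M ∈ conditioning set.
  P5: blocked at fork node M ∈ conditioning set.
  P6: blocked at fork node M ∈ conditioning set.
  P7: blocked at fork node M ∈ conditioning set.
  P8: blocked at fork node M ∈ conditioning set.
{A, M} satisfies the backdoor criterion.

Yes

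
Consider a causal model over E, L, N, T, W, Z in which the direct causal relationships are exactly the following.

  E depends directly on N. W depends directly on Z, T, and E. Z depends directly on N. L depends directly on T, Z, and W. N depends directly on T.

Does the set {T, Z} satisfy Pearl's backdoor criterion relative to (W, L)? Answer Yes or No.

Yes

Backdoor paths from W to L (paths whose first edge points into W):
  P1: W <- T -> N -> Z -> L
  P2: W <- T -> L
  P3: W <- E <- N <- T -> L
  P4: W <- E <- N -> Z -> L
  P5: W <- Z <- N <- T -> L
  P6: W <- Z -> L
Condition 1 (no descendant of W in the set): holds — descendants of W are {L}; none are in {T, Z}.
Condition 2 (every backdoor path blocked by {T, Z}):
  P1: blocked at fork node T ∈ conditioning set.
  P2: blocked at fork node T ∈ conditioning set.
  P3: blocked at fork node T ∈ conditioning set.
  P4: blocked at chain node Z ∈ conditioning set.
  P5: blocked at chain node Z ∈ conditioning set.
  P6: blocked at fork node Z ∈ conditioning set.
{T, Z} satisfies the backdoor criterion.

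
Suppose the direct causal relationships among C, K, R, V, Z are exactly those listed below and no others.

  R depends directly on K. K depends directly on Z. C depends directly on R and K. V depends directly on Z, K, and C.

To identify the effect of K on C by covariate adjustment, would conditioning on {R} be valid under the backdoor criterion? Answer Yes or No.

Backdoor paths from K to C (paths whose first edge points into K):
  P1: K <- Z -> V <- C
Condition 1 (no descendant of K in the set): FAILS — R is a descendant of K.
Condition 2 (every backdoor path blocked by {R}):
  P1: blocked at collider V (neither it nor any descendant is in the conditioning set).
{R} does not satisfy the backdoor criterion.

No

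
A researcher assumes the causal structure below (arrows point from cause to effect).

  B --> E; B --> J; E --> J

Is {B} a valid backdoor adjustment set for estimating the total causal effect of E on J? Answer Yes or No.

Backdoor paths from E to J (paths whose first edge points into E):
  P1: E <- B -> J
Condition 1 (no descendant of E in the set): holds — descendants of E are {J}; none are in {B}.
Condition 2 (every backdoor path blocked by {B}):
  P1: blocked at fork node B ∈ conditioning set.
{B} satisfies the backdoor criterion.

Yes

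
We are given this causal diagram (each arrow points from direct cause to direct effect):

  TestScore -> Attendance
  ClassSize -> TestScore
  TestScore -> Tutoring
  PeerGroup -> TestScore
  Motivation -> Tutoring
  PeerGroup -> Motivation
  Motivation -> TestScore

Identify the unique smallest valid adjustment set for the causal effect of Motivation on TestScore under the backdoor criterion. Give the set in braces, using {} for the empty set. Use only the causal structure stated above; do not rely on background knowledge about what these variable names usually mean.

Variables eligible for adjustment (non-descendants of Motivation, excluding Motivation and TestScore): {ClassSize, PeerGroup}.
Backdoor paths from Motivation to TestScore:
  P1: Motivation <- PeerGroup -> TestScore
The empty set is not sufficient: P1 (Motivation <- PeerGroup -> TestScore) has no collider blocking it and no conditioned non-collider, so it is open.
Try {PeerGroup}:
  P1: blocked at fork node PeerGroup ∈ conditioning set.
{PeerGroup} contains no descendant of Motivation and blocks every backdoor path.
No other singleton works — e.g. {ClassSize} leaves P1 open — so {PeerGroup} is the unique smallest valid adjustment set.

{PeerGroup}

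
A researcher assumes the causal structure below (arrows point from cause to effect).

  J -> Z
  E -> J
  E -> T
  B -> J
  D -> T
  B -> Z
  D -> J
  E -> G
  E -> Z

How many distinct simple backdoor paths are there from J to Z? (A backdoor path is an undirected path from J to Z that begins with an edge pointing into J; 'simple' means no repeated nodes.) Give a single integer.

A backdoor path from J to Z is any simple undirected path whose first edge points into J (i.e. leaves J via a parent).
Parents of J: {B, D, E}.
Enumerating:
  P1: J <- D -> T <- E -> Z
  P2: J <- E -> Z
  P3: J <- B -> Z
That exhausts the simple backdoor paths. Count: 3.

3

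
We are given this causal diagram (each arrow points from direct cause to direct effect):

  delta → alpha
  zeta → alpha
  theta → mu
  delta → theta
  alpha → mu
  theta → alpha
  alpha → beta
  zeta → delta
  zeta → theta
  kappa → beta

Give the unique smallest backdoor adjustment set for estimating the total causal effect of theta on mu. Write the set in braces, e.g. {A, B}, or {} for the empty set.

Variables eligible for adjustment (non-descendants of theta, excluding theta and mu): {delta, kappa, zeta}.
Backdoor paths from theta to mu:
  P1: theta <- zeta -> delta -> alpha -> mu
  P2: theta <- zeta -> alpha -> mu
  P3: theta <- delta <- zeta -> alpha -> mu
  P4: theta <- delta -> alpha -> mu
The empty set is not sufficient: P1 (theta <- zeta -> delta -> alpha -> mu) has no collider blocking it and no conditioned non-collider, so it is open.
Try {delta, zeta}:
  P1: blocked at fork node zeta ∈ conditioning set.
  P2: blocked at fork node zeta ∈ conditioning set.
  P3: blocked at chain node delta ∈ conditioning set.
  P4: blocked at fork node delta ∈ conditioning set.
{delta, zeta} contains no descendant of theta and blocks every backdoor path.
Every element of {delta, zeta} is needed (dropping delta leaves P4 open; dropping zeta leaves P2 open), so no proper subset is valid.
Among all size-2 subsets of the eligible variables, only {delta, zeta} blocks every backdoor path, so it is the unique smallest valid adjustment set.

{delta, zeta}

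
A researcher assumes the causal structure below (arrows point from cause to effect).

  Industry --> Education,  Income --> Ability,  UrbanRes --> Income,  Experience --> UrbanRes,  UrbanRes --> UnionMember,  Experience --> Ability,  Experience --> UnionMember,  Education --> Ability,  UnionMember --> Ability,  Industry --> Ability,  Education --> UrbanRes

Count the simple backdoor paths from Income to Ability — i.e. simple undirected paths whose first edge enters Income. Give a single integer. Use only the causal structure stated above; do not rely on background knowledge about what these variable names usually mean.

A backdoor path from Income to Ability is any simple undirected path whose first edge points into Income (i.e. leaves Income via a parent).
Parents of Income: {UrbanRes}.
Enumerating:
  P1: Income <- UrbanRes <- Experience -> UnionMember -> Ability
  P2: Income <- UrbanRes <- Experience -> Ability
  P3: Income <- UrbanRes <- Education <- Industry -> Ability
  P4: Income <- UrbanRes <- Education -> Ability
  P5: Income <- UrbanRes -> UnionMember <- Experience -> Ability
  P6: Income <- UrbanRes -> UnionMember -> Ability
That exhausts the simple backdoor paths. Count: 6.

6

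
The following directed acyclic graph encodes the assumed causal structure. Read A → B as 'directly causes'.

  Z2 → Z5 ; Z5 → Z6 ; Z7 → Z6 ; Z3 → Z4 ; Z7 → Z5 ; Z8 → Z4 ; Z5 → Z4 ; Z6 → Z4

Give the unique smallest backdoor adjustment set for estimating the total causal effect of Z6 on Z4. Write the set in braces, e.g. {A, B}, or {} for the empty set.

{Z5}

Variables eligible for adjustment (non-descendants of Z6, excluding Z6 and Z4): {Z2, Z3, Z5, Z7, Z8}.
Backdoor paths from Z6 to Z4:
  P1: Z6 <- Z7 -> Z5 -> Z4
  P2: Z6 <- Z5 -> Z4
The empty set is not sufficient: P1 (Z6 <- Z7 -> Z5 -> Z4) has no collider blocking it and no conditioned non-collider, so it is open.
Try {Z5}:
  P1: blocked at chain node Z5 ∈ conditioning set.
  P2: blocked at fork node Z5 ∈ conditioning set.
{Z5} contains no descendant of Z6 and blocks every backdoor path.
No other singleton works — e.g. {Z3} leaves P1 open — so {Z5} is the unique smallest valid adjustment set.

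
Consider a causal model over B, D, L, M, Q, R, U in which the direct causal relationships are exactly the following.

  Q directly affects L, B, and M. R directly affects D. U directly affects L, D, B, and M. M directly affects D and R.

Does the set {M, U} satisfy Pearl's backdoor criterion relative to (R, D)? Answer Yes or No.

Backdoor paths from R to D (paths whose first edge points into R):
  P1: R <- M <- U -> D
  P2: R <- M <- Q -> L <- U -> D
  P3: R <- M <- Q -> B <- U -> D
  P4: R <- M -> D
Condition 1 (no descendant of R in the set): holds — descendants of R are {D}; none are in {M, U}.
Condition 2 (every backdoor path blocked by {M, U}):
  P1: blocked at chain node M ∈ conditioning set.
  P2: blocked at chain node M ∈ conditioning set.
  P3: blocked at chain node M ∈ conditioning set.
  P4: blocked at fork node M ∈ conditioning set.
{M, U} satisfies the backdoor criterion.

Yes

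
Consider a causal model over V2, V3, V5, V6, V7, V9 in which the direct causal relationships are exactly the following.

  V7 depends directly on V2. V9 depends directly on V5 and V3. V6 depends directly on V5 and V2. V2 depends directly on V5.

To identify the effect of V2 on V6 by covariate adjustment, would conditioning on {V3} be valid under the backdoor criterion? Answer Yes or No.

No

Backdoor paths from V2 to V6 (paths whose first edge points into V2):
  P1: V2 <- V5 -> V6
Condition 1 (no descendant of V2 in the set): holds — descendants of V2 are {V6, V7}; none are in {V3}.
Condition 2 (every backdoor path blocked by {V3}):
  P1: open — no interior node is in the conditioning set.
{V3} does not satisfy the backdoor criterion.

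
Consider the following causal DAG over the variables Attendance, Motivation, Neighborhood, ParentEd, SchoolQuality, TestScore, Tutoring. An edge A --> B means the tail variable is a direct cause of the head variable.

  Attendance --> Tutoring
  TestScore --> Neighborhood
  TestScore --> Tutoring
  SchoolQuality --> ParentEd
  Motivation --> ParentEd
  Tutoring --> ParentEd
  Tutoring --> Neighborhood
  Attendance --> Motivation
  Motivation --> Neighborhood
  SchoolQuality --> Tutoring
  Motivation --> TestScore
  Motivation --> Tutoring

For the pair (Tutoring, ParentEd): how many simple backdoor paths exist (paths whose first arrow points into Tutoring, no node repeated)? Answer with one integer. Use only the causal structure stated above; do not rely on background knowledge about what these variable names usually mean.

A backdoor path from Tutoring to ParentEd is any simple undirected path whose first edge points into Tutoring (i.e. leaves Tutoring via a parent).
Parents of Tutoring: {Attendance, Motivation, SchoolQuality, TestScore}.
Enumerating:
  P1: Tutoring <- SchoolQuality -> ParentEd
  P2: Tutoring <- Attendance -> Motivation -> ParentEd
  P3: Tutoring <- Motivation -> ParentEd
  P4: Tutoring <- TestScore <- Motivation -> ParentEd
  P5: Tutoring <- TestScore -> Neighborhood <- Motivation -> ParentEd
That exhausts the simple backdoor paths. Count: 5.

5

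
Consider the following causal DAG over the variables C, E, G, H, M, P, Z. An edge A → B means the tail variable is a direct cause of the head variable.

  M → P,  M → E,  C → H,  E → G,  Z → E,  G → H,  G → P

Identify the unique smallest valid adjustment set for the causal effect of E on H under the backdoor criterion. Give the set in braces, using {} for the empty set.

Variables eligible for adjustment (non-descendants of E, excluding E and H): {C, M, Z}.
Backdoor paths from E to H:
  P1: E <- M -> P <- G -> H
Each backdoor path contains an unconditioned collider, so every path is already blocked with the empty conditioning set:
  P1: blocked at collider P (neither it nor any descendant is in the conditioning set).
The empty set is therefore the unique smallest valid set.

{}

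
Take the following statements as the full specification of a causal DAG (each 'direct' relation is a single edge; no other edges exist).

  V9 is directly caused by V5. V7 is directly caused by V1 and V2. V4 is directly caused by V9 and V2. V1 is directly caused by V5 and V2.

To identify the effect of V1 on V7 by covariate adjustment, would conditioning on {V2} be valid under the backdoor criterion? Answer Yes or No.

Backdoor paths from V1 to V7 (paths whose first edge points into V1):
  P1: V1 <- V5 -> V9 -> V4 <- V2 -> V7
  P2: V1 <- V2 -> V7
Condition 1 (no descendant of V1 in the set): holds — descendants of V1 are {V7}; none are in {V2}.
Condition 2 (every backdoor path blocked by {V2}):
  P1: blocked at collider V4 (neither it nor any descendant is in the conditioning set).
  P2: blocked at fork node V2 ∈ conditioning set.
{V2} satisfies the backdoor criterion.

Yes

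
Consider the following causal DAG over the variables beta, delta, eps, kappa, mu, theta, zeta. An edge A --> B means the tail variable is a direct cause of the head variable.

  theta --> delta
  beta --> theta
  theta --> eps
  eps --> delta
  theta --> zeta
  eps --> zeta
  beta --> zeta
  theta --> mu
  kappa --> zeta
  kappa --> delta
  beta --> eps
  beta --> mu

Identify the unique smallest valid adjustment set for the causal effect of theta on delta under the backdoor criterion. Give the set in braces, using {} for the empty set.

{beta}

Variables eligible for adjustment (non-descendants of theta, excluding theta and delta): {beta, kappa}.
Backdoor paths from theta to delta:
  P1: theta <- beta -> eps -> zeta <- kappa -> delta
  P2: theta <- beta -> eps -> delta
  P3: theta <- beta -> zeta <- kappa -> delta
  P4: theta <- beta -> zeta <- eps -> delta
The empty set is not sufficient: P2 (theta <- beta -> eps -> delta) has no collider blocking it and no conditioned non-collider, so it is open.
Try {beta}:
  P1: blocked at fork node beta ∈ conditioning set.
  P2: blocked at fork node beta ∈ conditioning set.
  P3: blocked at fork node beta ∈ conditioning set.
  P4: blocked at fork node beta ∈ conditioning set.
{beta} contains no descendant of theta and blocks every backdoor path.
No other singleton works — e.g. {kappa} leaves P2 open — so {beta} is the unique smallest valid adjustment set.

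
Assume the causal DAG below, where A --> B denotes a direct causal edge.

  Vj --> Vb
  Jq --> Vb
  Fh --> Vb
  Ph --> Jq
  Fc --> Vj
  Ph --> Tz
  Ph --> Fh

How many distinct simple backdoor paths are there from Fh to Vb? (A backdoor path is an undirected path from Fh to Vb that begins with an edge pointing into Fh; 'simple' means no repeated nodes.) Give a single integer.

A backdoor path from Fh to Vb is any simple undirected path whose first edge points into Fh (i.e. leaves Fh via a parent).
Parents of Fh: {Ph}.
Enumerating:
  P1: Fh <- Ph -> Jq -> Vb
That exhausts the simple backdoor paths. Count: 1.

1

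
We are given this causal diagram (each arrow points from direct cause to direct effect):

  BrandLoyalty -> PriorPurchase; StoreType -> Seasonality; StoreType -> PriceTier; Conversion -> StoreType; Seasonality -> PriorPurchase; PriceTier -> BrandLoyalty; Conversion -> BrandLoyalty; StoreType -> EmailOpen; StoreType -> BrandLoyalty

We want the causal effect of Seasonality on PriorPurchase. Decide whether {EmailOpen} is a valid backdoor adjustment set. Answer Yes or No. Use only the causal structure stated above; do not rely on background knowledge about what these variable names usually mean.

No

Backdoor paths from Seasonality to PriorPurchase (paths whose first edge points into Seasonality):
  P1: Seasonality <- StoreType <- Conversion -> BrandLoyalty -> PriorPurchase
  P2: Seasonality <- StoreType -> PriceTier -> BrandLoyalty -> PriorPurchase
  P3: Seasonality <- StoreType -> BrandLoyalty -> PriorPurchase
Condition 1 (no descendant of Seasonality in the set): holds — descendants of Seasonality are {PriorPurchase}; none are in {EmailOpen}.
Condition 2 (every backdoor path blocked by {EmailOpen}):
  P1: open — no interior node is in the conditioning set.
  P2: open — no interior node is in the conditioning set.
  P3: open — no interior node is in the conditioning set.
{EmailOpen} does not satisfy the backdoor criterion.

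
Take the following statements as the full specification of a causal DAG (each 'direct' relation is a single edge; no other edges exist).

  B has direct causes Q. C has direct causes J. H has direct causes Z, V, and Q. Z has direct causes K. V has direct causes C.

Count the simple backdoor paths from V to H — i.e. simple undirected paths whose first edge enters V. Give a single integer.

0

A backdoor path from V to H is any simple undirected path whose first edge points into V (i.e. leaves V via a parent).
Parents of V: {C}.
No simple path from any parent of V reaches H without revisiting V, so there are no backdoor paths.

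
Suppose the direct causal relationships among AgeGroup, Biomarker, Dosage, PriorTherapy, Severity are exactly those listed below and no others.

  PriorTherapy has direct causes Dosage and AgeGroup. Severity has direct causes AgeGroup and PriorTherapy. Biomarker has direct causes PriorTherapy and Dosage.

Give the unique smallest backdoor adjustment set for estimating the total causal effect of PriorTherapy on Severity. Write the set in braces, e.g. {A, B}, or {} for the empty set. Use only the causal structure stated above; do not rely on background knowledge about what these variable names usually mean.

Variables eligible for adjustment (non-descendants of PriorTherapy, excluding PriorTherapy and Severity): {AgeGroup, Dosage}.
Backdoor paths from PriorTherapy to Severity:
  P1: PriorTherapy <- AgeGroup -> Severity
The empty set is not sufficient: P1 (PriorTherapy <- AgeGroup -> Severity) has no collider blocking it and no conditioned non-collider, so it is open.
Try {AgeGroup}:
  P1: blocked at fork node AgeGroup ∈ conditioning set.
{AgeGroup} contains no descendant of PriorTherapy and blocks every backdoor path.
No other singleton works — e.g. {Dosage} leaves P1 open — so {AgeGroup} is the unique smallest valid adjustment set.

{AgeGroup}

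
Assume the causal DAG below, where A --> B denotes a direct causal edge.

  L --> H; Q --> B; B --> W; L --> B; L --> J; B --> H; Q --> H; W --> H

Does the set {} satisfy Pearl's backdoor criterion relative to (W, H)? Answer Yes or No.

No

Backdoor paths from W to H (paths whose first edge points into W):
  P1: W <- B <- L -> H
  P2: W <- B <- Q -> H
  P3: W <- B -> H
Condition 1 (no descendant of W in the set): holds — descendants of W are {H}; none are in {}.
Condition 2 (every backdoor path blocked by {}):
  P1: open — no interior node is in the conditioning set.
  P2: open — no interior node is in the conditioning set.
  P3: open — no interior node is in the conditioning set.
{} does not satisfy the backdoor criterion.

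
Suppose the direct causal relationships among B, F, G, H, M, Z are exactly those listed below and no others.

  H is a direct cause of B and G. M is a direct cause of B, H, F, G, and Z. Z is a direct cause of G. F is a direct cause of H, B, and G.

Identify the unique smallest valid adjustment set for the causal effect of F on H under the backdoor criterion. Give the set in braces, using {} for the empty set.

Variables eligible for adjustment (non-descendants of F, excluding F and H): {M, Z}.
Backdoor paths from F to H:
  P1: F <- M -> Z -> G <- H
  P2: F <- M -> H
  P3: F <- M -> B <- H
  P4: F <- M -> G <- H
The empty set is not sufficient: P2 (F <- M -> H) has no collider blocking it and no conditioned non-collider, so it is open.
Try {M}:
  P1: blocked at fork node M ∈ conditioning set.
  P2: blocked at fork node M ∈ conditioning set.
  P3: blocked at fork node M ∈ conditioning set.
  P4: blocked at fork node M ∈ conditioning set.
{M} contains no descendant of F and blocks every backdoor path.
No other singleton works — e.g. {Z} leaves P2 open — so {M} is the unique smallest valid adjustment set.

{M}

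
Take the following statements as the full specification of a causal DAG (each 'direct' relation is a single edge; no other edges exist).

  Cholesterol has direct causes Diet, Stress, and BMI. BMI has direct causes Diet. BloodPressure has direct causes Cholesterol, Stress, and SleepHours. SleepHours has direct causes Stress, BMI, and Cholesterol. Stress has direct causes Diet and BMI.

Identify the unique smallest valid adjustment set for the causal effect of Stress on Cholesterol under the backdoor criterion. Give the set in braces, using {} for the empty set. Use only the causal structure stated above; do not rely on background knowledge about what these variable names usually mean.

Variables eligible for adjustment (non-descendants of Stress, excluding Stress and Cholesterol): {BMI, Diet}.
Backdoor paths from Stress to Cholesterol:
  P1: Stress <- Diet -> BMI -> Cholesterol
  P2: Stress <- Diet -> BMI -> SleepHours <- Cholesterol
  P3: Stress <- Diet -> BMI -> SleepHours -> BloodPressure <- Cholesterol
  P4: Stress <- Diet -> Cholesterol
  P5: Stress <- BMI <- Diet -> Cholesterol
  P6: Stress <- BMI -> Cholesterol
  P7: Stress <- BMI -> SleepHours <- Cholesterol
  P8: Stress <- BMI -> SleepHours -> BloodPressure <- Cholesterol
The empty set is not sufficient: P1 (Stress <- Diet -> BMI -> Cholesterol) has no collider blocking it and no conditioned non-collider, so it is open.
Try {BMI, Diet}:
  P1: blocked at fork node Diet ∈ conditioning set.
  P2: blocked at fork node Diet ∈ conditioning set.
  P3: blocked at fork node Diet ∈ conditioning set.
  P4: blocked at fork node Diet ∈ conditioning set.
  P5: blocked at chain node BMI ∈ conditioning set.
  P6: blocked at fork node BMI ∈ conditioning set.
  P7: blocked at fork node BMI ∈ conditioning set.
  P8: blocked at fork node BMI ∈ conditioning set.
{BMI, Diet} contains no descendant of Stress and blocks every backdoor path.
Every element of {BMI, Diet} is needed (dropping BMI leaves P6 open; dropping Diet leaves P4 open), so no proper subset is valid.
Among all size-2 subsets of the eligible variables, only {BMI, Diet} blocks every backdoor path, so it is the unique smallest valid adjustment set.

{BMI, Diet}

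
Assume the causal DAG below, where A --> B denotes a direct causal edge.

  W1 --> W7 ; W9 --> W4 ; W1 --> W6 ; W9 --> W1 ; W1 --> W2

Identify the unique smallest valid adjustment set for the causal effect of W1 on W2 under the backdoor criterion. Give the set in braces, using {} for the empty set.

Variables eligible for adjustment (non-descendants of W1, excluding W1 and W2): {W4, W9}.
Backdoor paths from W1 to W2:
  (none)
With no backdoor paths the empty set already satisfies the criterion, and it is trivially minimal.

{}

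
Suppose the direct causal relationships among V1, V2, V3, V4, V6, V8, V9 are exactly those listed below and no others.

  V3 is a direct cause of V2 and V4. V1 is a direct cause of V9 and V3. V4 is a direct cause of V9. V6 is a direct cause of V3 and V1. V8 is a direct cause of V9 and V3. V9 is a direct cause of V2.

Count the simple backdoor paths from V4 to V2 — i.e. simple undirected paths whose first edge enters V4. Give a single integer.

4

A backdoor path from V4 to V2 is any simple undirected path whose first edge points into V4 (i.e. leaves V4 via a parent).
Parents of V4: {V3}.
Enumerating:
  P1: V4 <- V3 <- V8 -> V9 -> V2
  P2: V4 <- V3 <- V6 -> V1 -> V9 -> V2
  P3: V4 <- V3 <- V1 -> V9 -> V2
  P4: V4 <- V3 -> V2
That exhausts the simple backdoor paths. Count: 4.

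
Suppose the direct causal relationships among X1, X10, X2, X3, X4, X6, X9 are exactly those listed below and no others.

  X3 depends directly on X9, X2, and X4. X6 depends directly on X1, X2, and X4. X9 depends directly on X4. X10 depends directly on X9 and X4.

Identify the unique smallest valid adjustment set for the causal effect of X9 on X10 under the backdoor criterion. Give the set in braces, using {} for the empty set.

Variables eligible for adjustment (non-descendants of X9, excluding X9 and X10): {X1, X2, X4, X6}.
Backdoor paths from X9 to X10:
  P1: X9 <- X4 -> X10
The empty set is not sufficient: P1 (X9 <- X4 -> X10) has no collider blocking it and no conditioned non-collider, so it is open.
Try {X4}:
  P1: blocked at fork node X4 ∈ conditioning set.
{X4} contains no descendant of X9 and blocks every backdoor path.
No other singleton works — e.g. {X1} leaves P1 open — so {X4} is the unique smallest valid adjustment set.

{X4}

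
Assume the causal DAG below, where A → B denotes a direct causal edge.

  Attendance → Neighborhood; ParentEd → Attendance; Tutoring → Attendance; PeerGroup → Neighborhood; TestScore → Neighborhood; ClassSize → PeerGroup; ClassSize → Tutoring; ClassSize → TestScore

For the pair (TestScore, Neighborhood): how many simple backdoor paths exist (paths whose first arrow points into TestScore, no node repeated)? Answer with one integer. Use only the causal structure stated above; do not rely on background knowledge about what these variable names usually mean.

2

A backdoor path from TestScore to Neighborhood is any simple undirected path whose first edge points into TestScore (i.e. leaves TestScore via a parent).
Parents of TestScore: {ClassSize}.
Enumerating:
  P1: TestScore <- ClassSize -> Tutoring -> Attendance -> Neighborhood
  P2: TestScore <- ClassSize -> PeerGroup -> Neighborhood
That exhausts the simple backdoor paths. Count: 2.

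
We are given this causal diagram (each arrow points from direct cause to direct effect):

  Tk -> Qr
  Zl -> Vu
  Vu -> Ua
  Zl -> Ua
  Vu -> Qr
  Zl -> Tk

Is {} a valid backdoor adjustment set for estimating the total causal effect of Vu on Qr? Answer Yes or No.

No

Backdoor paths from Vu to Qr (paths whose first edge points into Vu):
  P1: Vu <- Zl -> Tk -> Qr
Condition 1 (no descendant of Vu in the set): holds — descendants of Vu are {Qr, Ua}; none are in {}.
Condition 2 (every backdoor path blocked by {}):
  P1: open — no interior node is in the conditioning set.
{} does not satisfy the backdoor criterion.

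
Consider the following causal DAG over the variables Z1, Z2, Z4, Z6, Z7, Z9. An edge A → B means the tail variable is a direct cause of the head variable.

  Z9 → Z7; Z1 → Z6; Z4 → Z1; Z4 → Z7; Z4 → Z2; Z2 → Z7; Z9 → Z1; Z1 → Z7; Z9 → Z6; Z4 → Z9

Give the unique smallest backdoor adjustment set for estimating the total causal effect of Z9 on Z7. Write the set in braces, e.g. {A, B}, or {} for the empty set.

{Z4}

Variables eligible for adjustment (non-descendants of Z9, excluding Z9 and Z7): {Z2, Z4}.
Backdoor paths from Z9 to Z7:
  P1: Z9 <- Z4 -> Z2 -> Z7
  P2: Z9 <- Z4 -> Z1 -> Z7
  P3: Z9 <- Z4 -> Z7
The empty set is not sufficient: P1 (Z9 <- Z4 -> Z2 -> Z7) has no collider blocking it and no conditioned non-collider, so it is open.
Try {Z4}:
  P1: blocked at fork node Z4 ∈ conditioning set.
  P2: blocked at fork node Z4 ∈ conditioning set.
  P3: blocked at fork node Z4 ∈ conditioning set.
{Z4} contains no descendant of Z9 and blocks every backdoor path.
No other singleton works — e.g. {Z2} leaves P2 open — so {Z4} is the unique smallest valid adjustment set.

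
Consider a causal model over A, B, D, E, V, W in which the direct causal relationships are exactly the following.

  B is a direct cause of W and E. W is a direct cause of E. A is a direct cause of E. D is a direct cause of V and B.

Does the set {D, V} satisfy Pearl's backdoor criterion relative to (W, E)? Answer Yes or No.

No

Backdoor paths from W to E (paths whose first edge points into W):
  P1: W <- B -> E
Condition 1 (no descendant of W in the set): holds — descendants of W are {E}; none are in {D, V}.
Condition 2 (every backdoor path blocked by {D, V}):
  P1: open — no interior node is in the conditioning set.
{D, V} does not satisfy the backdoor criterion.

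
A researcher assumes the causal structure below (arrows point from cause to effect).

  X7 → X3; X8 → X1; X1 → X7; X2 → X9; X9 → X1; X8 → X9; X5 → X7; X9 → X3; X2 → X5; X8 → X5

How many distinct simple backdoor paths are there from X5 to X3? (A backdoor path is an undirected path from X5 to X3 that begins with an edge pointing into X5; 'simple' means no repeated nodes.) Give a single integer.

7

A backdoor path from X5 to X3 is any simple undirected path whose first edge points into X5 (i.e. leaves X5 via a parent).
Parents of X5: {X2, X8}.
Enumerating:
  P1: X5 <- X2 -> X9 <- X8 -> X1 -> X7 -> X3
  P2: X5 <- X2 -> X9 -> X1 -> X7 -> X3
  P3: X5 <- X2 -> X9 -> X3
  P4: X5 <- X8 -> X9 -> X1 -> X7 -> X3
  P5: X5 <- X8 -> X9 -> X3
  P6: X5 <- X8 -> X1 <- X9 -> X3
  P7: X5 <- X8 -> X1 -> X7 -> X3
That exhausts the simple backdoor paths. Count: 7.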